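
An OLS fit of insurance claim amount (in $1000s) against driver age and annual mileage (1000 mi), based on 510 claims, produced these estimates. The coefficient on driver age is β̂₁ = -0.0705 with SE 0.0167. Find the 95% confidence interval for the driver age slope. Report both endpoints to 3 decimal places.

df = n − k − 1 = 510 − 2 − 1 = 507.
t* = t_{0.025, 507} = 1.964654.
Margin = t* × SE = 1.964654 × 0.0167 = 0.03281.
CI: -0.0705 ± 0.03281 → (-0.103, -0.038).
With 95% confidence, each one-unit increase in driver age is associated with a change of between -0.103 and -0.038 $1000s in insurance claim amount, holding the other predictors fixed.

(-0.103, -0.038)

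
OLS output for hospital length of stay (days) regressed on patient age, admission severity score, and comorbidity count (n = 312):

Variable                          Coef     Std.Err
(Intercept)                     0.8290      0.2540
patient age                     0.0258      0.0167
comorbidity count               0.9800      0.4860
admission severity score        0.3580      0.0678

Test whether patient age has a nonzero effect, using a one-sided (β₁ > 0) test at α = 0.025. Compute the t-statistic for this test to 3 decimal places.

Read off: b = 0.0258, SE = 0.0167 for patient age.
H₀: β₁ = 0 vs H₁: β₁ > 0.
t = 0.0258 / 0.0167 = 1.545.
df = n − k − 1 = 312 − 3 − 1 = 308.
One-sided p ≈ 0.0617, which is ≥ 0.025, so fail to reject H₀.
The data do not give significant evidence that the true slope on patient age is positive, holding the other predictors fixed.

t = 1.545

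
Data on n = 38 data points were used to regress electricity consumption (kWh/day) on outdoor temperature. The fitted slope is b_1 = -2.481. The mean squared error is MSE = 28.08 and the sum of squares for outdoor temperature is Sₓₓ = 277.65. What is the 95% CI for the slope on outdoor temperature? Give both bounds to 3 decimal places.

SE(b_1) = √(MSE/Sₓₓ) = √(28.08/277.65) = 0.318017.
df = n − 2 = 36.
t* = t_{0.025, 36} = 2.028094.
Margin = t* × SE = 2.028094 × 0.318017 = 0.64497.
CI: -2.481 ± 0.64497 → (-3.126, -1.836).
With 95% confidence, each one-unit increase in outdoor temperature is associated with a change of between -3.126 and -1.836 kWh/day in electricity consumption.

(-3.126, -1.836)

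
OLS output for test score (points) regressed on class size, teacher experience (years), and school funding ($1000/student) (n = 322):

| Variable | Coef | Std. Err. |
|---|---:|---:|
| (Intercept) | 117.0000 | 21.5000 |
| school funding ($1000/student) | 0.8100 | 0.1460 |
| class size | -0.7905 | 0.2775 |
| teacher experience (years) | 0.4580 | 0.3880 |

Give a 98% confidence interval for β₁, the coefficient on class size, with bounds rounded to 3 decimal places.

(-1.439, -0.142)

Read off: b = -0.7905, SE = 0.2775 for class size.
df = n − k − 1 = 322 − 3 − 1 = 318.
t* = t_{0.01, 318} = 2.338131.
Margin = t* × SE = 2.338131 × 0.2775 = 0.64883.
CI: -0.7905 ± 0.64883 → (-1.439, -0.142).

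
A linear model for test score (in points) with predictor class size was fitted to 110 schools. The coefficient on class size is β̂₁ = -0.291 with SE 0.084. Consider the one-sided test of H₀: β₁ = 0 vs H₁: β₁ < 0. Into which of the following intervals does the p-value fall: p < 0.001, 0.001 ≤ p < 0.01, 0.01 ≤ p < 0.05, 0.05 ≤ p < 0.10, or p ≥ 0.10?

t = -0.291 / 0.084 = -3.464.
df = n − 2 = 110 − 2 = 108.
One-sided p = P(T_{108} < t) ≈ 0.0004.
So p < 0.001.

p < 0.001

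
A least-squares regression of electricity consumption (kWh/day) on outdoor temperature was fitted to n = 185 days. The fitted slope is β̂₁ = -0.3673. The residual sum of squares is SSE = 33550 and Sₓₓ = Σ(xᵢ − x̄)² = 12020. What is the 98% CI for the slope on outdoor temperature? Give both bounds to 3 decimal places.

(-0.657, -0.077)

MSE = SSE/(n − 2) = 33550/183 = 183.333.
SE(β̂₁) = √(MSE/Sₓₓ) = √(183.333/12020) = 0.1235.
df = n − 2 = 183.
t* = t_{0.01, 183} = 2.346897.
Margin = t* × SE = 2.346897 × 0.1235 = 0.28984.
CI: -0.3673 ± 0.28984 → (-0.657, -0.077).
With 98% confidence, each one-unit increase in outdoor temperature is associated with a change of between -0.657 and -0.077 kWh/day in electricity consumption.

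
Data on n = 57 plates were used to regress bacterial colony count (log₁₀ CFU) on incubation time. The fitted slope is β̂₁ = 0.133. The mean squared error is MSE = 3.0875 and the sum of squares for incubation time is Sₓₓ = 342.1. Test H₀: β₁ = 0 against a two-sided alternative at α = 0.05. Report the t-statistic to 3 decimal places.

t = 1.400

SE(β̂₁) = √(MSE/Sₓₓ) = √(3.0875/342.1) = 0.0950007.
t = 0.133 / 0.0950007 = 1.400.
df = n − 2 = 55.
Two-sided p ≈ 0.1671, which is ≥ 0.05, so fail to reject H₀.
The data do not give significant evidence of an association between incubation time and bacterial colony count.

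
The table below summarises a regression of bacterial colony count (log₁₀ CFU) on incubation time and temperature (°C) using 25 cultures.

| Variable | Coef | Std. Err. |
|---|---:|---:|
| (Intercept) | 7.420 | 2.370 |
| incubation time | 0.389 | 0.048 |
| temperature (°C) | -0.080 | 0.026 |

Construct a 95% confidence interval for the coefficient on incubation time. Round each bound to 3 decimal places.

(0.289, 0.489)

Read off: b = 0.389, SE = 0.048 for incubation time.
df = n − k − 1 = 25 − 2 − 1 = 22.
t* = t_{0.025, 22} = 2.073873.
Margin = t* × SE = 2.073873 × 0.048 = 0.09955.
CI: 0.389 ± 0.09955 → (0.289, 0.489).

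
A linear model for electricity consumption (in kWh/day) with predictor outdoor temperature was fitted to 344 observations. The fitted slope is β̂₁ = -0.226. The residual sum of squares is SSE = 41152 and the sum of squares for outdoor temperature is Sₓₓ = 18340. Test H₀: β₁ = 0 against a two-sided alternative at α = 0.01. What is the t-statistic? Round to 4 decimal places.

t = -2.7901

MSE = SSE/(n − 2) = 41152/342 = 120.327.
SE(β̂₁) = √(MSE/Sₓₓ) = √(120.327/18340) = 0.0809996.
t = -0.226 / 0.0809996 = -2.7901.
df = n − 2 = 342.
Two-sided p ≈ 0.0056, which is < 0.01, so reject H₀.
There is evidence that outdoor temperature is associated with electricity consumption.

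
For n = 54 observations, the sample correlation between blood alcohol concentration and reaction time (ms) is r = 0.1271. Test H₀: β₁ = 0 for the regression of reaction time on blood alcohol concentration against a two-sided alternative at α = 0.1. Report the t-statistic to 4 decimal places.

t = r·√(n − 2)/√(1 − r²) = 0.1271·√52/√0.983846 = 0.9240.
df = n − 2 = 52.
Two-sided p ≈ 0.3597, which is ≥ 0.1, so fail to reject H₀.
The data do not give significant evidence of a linear association between blood alcohol concentration and reaction time.

t = 0.9240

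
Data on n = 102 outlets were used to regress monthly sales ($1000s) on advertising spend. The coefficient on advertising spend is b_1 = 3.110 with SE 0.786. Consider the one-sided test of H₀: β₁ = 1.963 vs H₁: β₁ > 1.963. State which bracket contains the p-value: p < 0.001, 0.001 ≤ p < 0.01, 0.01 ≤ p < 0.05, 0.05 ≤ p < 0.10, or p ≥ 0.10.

0.05 ≤ p < 0.10

t = (3.110 − 1.963) / 0.786 = 1.459.
df = n − 2 = 102 − 2 = 100.
One-sided p = P(T_{100} > t) ≈ 0.0738.
So 0.05 ≤ p < 0.10.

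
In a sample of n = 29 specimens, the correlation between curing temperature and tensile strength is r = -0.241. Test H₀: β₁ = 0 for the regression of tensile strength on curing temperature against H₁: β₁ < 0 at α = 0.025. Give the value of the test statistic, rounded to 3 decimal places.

t = r·√(n − 2)/√(1 − r²) = -0.241·√27/√0.941919 = -1.290.
df = n − 2 = 27.
One-sided p ≈ 0.1039, which is ≥ 0.025, so fail to reject H₀.
The data do not give significant evidence of a linear association between curing temperature and tensile strength.

t = -1.290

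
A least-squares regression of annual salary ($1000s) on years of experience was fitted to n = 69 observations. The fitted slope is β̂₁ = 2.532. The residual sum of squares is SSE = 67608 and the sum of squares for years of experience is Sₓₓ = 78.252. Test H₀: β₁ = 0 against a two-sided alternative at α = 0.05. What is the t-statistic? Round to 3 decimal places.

MSE = SSE/(n − 2) = 67608/67 = 1009.07.
SE(β̂₁) = √(MSE/Sₓₓ) = √(1009.07/78.252) = 3.59099.
t = 2.532 / 3.59099 = 0.705.
df = n − 2 = 67.
Two-sided p ≈ 0.4832, which is ≥ 0.05, so fail to reject H₀.
The data do not give significant evidence of an association between years of experience and annual salary.

t = 0.705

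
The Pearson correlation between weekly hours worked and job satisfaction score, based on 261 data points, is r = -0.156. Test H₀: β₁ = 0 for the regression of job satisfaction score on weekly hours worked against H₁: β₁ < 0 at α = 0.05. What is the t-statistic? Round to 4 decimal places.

t = r·√(n − 2)/√(1 − r²) = -0.156·√259/√0.975664 = -2.5417.
df = n − 2 = 259.
One-sided p ≈ 0.0058, which is < 0.05, so reject H₀.
There is evidence of a linear association between weekly hours worked and job satisfaction score.

t = -2.5417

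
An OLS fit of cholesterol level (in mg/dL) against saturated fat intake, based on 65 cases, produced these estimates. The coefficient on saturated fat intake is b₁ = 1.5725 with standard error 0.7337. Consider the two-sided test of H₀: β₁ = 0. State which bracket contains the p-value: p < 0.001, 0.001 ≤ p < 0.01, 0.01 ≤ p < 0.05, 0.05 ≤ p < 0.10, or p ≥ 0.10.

t = 1.5725 / 0.7337 = 2.143.
df = n − 2 = 65 − 2 = 63.
Two-sided p = 2·P(T_{63} > |t|) ≈ 0.0360.
So 0.01 ≤ p < 0.05.

0.01 ≤ p < 0.05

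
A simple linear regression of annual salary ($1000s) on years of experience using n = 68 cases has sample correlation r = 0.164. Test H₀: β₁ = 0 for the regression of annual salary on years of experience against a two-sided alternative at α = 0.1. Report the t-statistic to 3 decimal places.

t = 1.351

t = r·√(n − 2)/√(1 − r²) = 0.164·√66/√0.973104 = 1.351.
df = n − 2 = 66.
Two-sided p ≈ 0.1814, which is ≥ 0.1, so fail to reject H₀.
The data do not give significant evidence of a linear association between years of experience and annual salary.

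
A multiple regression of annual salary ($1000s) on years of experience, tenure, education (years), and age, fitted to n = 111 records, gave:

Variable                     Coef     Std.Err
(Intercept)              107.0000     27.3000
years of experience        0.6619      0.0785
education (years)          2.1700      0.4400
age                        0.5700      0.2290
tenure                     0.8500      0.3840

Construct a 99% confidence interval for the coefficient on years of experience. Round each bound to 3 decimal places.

Read off: b = 0.6619, SE = 0.0785 for years of experience.
df = n − k − 1 = 111 − 4 − 1 = 106.
t* = t_{0.005, 106} = 2.623008.
Margin = t* × SE = 2.623008 × 0.0785 = 0.20591.
CI: 0.6619 ± 0.20591 → (0.456, 0.868).

(0.456, 0.868)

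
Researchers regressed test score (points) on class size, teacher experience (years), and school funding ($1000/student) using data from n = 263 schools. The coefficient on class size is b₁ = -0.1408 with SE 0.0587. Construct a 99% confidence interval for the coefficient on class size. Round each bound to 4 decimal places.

(-0.2931, 0.0115)

df = n − k − 1 = 263 − 3 − 1 = 259.
t* = t_{0.005, 259} = 2.594945.
Margin = t* × SE = 2.594945 × 0.0587 = 0.152323.
CI: -0.1408 ± 0.152323 → (-0.2931, 0.0115).
With 99% confidence, each one-unit increase in class size is associated with a change of between -0.2931 and 0.0115 points in test score, holding the other predictors fixed.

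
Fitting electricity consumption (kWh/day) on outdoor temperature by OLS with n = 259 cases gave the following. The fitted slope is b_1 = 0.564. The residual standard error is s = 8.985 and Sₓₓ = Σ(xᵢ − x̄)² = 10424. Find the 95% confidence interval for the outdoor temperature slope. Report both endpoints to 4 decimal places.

SE(b_1) = s/√Sₓₓ = 8.985/√10424 = 0.0880037.
df = n − 2 = 257.
t* = t_{0.025, 257} = 1.969237.
Margin = t* × SE = 1.969237 × 0.0880037 = 0.173300.
CI: 0.564 ± 0.173300 → (0.3907, 0.7373).
With 95% confidence, each one-unit increase in outdoor temperature is associated with a change of between 0.3907 and 0.7373 kWh/day in electricity consumption.

(0.3907, 0.7373)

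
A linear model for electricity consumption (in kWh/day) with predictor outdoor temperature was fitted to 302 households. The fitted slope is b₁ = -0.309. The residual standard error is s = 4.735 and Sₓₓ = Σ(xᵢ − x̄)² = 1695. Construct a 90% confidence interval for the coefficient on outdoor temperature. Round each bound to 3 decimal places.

SE(b₁) = s/√Sₓₓ = 4.735/√1695 = 0.11501.
df = n − 2 = 300.
t* = t_{0.05, 300} = 1.649949.
Margin = t* × SE = 1.649949 × 0.11501 = 0.18976.
CI: -0.309 ± 0.18976 → (-0.499, -0.119).
With 90% confidence, each one-unit increase in outdoor temperature is associated with a change of between -0.499 and -0.119 kWh/day in electricity consumption.

(-0.499, -0.119)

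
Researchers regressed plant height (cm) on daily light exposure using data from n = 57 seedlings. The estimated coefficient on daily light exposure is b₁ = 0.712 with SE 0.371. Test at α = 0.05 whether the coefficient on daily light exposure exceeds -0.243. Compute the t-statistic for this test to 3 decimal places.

t = 2.574

H₀: β₁ = -0.243 vs H₁: β₁ > -0.243.
t = (b₁ − β₁⁰)/SE = (0.712 − (-0.243)) / 0.371 = 2.574.
df = n − 2 = 57 − 2 = 55.
One-sided p ≈ 0.0064, which is < 0.05, so reject H₀.
There is evidence that the true slope on daily light exposure exceeds -0.243 cm per unit.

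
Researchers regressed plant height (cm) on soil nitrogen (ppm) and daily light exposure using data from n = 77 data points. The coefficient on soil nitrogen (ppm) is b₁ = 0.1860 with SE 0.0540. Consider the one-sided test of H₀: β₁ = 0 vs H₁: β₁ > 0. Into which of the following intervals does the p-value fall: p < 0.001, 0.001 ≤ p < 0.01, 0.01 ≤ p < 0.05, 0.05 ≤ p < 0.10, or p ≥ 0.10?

t = 0.1860 / 0.0540 = 3.444.
df = n − k − 1 = 77 − 2 − 1 = 74.
One-sided p = P(T_{74} > t) ≈ 0.0005.
So p < 0.001.

p < 0.001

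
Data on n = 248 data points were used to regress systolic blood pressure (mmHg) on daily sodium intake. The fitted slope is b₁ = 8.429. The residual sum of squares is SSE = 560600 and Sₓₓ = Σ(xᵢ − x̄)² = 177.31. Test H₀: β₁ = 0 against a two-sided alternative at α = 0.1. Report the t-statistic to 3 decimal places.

t = 2.351

MSE = SSE/(n − 2) = 560600/246 = 2278.86.
SE(b₁) = √(MSE/Sₓₓ) = √(2278.86/177.31) = 3.58503.
t = 8.429 / 3.58503 = 2.351.
df = n − 2 = 246.
Two-sided p ≈ 0.0195, which is < 0.1, so reject H₀.
There is evidence that daily sodium intake is associated with systolic blood pressure.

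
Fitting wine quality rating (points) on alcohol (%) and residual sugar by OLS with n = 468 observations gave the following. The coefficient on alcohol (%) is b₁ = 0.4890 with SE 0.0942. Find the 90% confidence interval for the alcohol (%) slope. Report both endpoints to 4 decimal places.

(0.3337, 0.6443)

df = n − k − 1 = 468 − 2 − 1 = 465.
t* = t_{0.05, 465} = 1.648137.
Margin = t* × SE = 1.648137 × 0.0942 = 0.155255.
CI: 0.4890 ± 0.155255 → (0.3337, 0.6443).
With 90% confidence, each one-unit increase in alcohol (%) is associated with a change of between 0.3337 and 0.6443 points in wine quality rating, holding the other predictors fixed.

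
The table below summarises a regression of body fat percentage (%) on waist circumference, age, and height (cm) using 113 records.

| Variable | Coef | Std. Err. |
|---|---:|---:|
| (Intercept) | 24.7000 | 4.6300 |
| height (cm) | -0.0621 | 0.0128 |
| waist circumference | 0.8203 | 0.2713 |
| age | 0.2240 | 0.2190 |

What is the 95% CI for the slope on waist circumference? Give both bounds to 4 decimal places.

(0.2826, 1.3580)

Read off: b = 0.8203, SE = 0.2713 for waist circumference.
df = n − k − 1 = 113 − 3 − 1 = 109.
t* = t_{0.025, 109} = 1.981967.
Margin = t* × SE = 1.981967 × 0.2713 = 0.537708.
CI: 0.8203 ± 0.537708 → (0.2826, 1.3580).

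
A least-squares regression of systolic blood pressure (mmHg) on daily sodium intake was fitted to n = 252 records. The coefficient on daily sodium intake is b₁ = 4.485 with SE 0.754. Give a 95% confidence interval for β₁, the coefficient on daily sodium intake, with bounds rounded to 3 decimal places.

(3.000, 5.970)

df = n − 2 = 252 − 2 = 250.
t* = t_{0.025, 250} = 1.969498.
Margin = t* × SE = 1.969498 × 0.754 = 1.48500.
CI: 4.485 ± 1.48500 → (3.000, 5.970).
With 95% confidence, each one-unit increase in daily sodium intake is associated with a change of between 3.000 and 5.970 mmHg in systolic blood pressure.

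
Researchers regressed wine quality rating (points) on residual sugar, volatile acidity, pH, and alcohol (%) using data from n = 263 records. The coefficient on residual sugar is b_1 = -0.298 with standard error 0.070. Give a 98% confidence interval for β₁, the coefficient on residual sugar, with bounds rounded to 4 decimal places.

(-0.4619, -0.1341)

df = n − k − 1 = 263 − 4 − 1 = 258.
t* = t_{0.01, 258} = 2.340888.
Margin = t* × SE = 2.340888 × 0.070 = 0.163862.
CI: -0.298 ± 0.163862 → (-0.4619, -0.1341).
With 98% confidence, each one-unit increase in residual sugar is associated with a change of between -0.4619 and -0.1341 points in wine quality rating, holding the other predictors fixed.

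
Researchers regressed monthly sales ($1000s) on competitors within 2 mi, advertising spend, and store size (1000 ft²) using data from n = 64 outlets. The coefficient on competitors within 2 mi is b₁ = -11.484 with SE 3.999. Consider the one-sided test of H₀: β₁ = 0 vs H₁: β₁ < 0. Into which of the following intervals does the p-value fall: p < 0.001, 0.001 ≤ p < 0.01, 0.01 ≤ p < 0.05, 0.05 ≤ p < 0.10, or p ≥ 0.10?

0.001 ≤ p < 0.01

t = -11.484 / 3.999 = -2.872.
df = n − k − 1 = 64 − 3 − 1 = 60.
One-sided p = P(T_{60} < t) ≈ 0.0028.
So 0.001 ≤ p < 0.01.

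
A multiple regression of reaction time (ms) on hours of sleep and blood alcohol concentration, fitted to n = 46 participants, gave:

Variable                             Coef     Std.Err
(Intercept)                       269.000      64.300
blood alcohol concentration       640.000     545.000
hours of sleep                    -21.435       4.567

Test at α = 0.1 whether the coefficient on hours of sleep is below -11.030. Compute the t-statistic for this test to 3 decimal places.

Read off: b = -21.435, SE = 4.567 for hours of sleep.
H₀: β₁ = -11.030 vs H₁: β₁ < -11.030.
t = (-21.435 − (-11.030)) / 4.567 = -2.278.
df = n − k − 1 = 46 − 2 − 1 = 43.
One-sided p ≈ 0.0139, which is < 0.1, so reject H₀.
There is evidence that the true slope on hours of sleep is below -11.030 ms per unit, holding the other predictors fixed.

t = -2.278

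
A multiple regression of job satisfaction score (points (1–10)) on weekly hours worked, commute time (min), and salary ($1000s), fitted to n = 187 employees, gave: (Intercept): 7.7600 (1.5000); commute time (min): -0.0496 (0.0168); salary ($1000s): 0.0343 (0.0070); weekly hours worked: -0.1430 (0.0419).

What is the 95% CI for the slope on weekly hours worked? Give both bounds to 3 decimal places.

(-0.226, -0.060)

Read off: b = -0.1430, SE = 0.0419 for weekly hours worked.
df = n − k − 1 = 187 − 3 − 1 = 183.
t* = t_{0.025, 183} = 1.973012.
Margin = t* × SE = 1.973012 × 0.0419 = 0.08267.
CI: -0.1430 ± 0.08267 → (-0.226, -0.060).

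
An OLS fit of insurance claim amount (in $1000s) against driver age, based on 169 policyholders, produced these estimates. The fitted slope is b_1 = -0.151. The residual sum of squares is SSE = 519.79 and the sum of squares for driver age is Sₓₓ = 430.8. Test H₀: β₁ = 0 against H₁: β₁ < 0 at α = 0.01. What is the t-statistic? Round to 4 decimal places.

MSE = SSE/(n − 2) = 519.79/167 = 3.11251.
SE(b_1) = √(MSE/Sₓₓ) = √(3.11251/430.8) = 0.0849998.
t = -0.151 / 0.0849998 = -1.7765.
df = n − 2 = 167.
One-sided p ≈ 0.0387, which is ≥ 0.01, so fail to reject H₀.
The data do not give significant evidence that the true slope on driver age is negative.

t = -1.7765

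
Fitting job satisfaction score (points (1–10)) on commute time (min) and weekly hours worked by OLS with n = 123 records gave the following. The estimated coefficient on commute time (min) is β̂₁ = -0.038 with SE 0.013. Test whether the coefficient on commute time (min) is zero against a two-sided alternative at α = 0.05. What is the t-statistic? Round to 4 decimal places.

H₀: β₁ = 0 vs H₁: β₁ ≠ 0.
t = (β̂₁ − β₁⁰)/SE = -0.038 / 0.013 = -2.9231.
df = n − k − 1 = 123 − 2 − 1 = 120.
Two-sided p ≈ 0.0041, which is < 0.05, so reject H₀.
There is evidence that commute time (min) is associated with job satisfaction score, holding the other predictors fixed.

t = -2.9231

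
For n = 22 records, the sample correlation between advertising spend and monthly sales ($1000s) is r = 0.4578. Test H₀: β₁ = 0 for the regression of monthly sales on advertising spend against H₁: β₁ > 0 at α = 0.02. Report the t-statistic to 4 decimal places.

t = 2.3028

t = r·√(n − 2)/√(1 − r²) = 0.4578·√20/√0.790419 = 2.3028.
df = n − 2 = 20.
One-sided p ≈ 0.0161, which is < 0.02, so reject H₀.
There is evidence of a linear association between advertising spend and monthly sales.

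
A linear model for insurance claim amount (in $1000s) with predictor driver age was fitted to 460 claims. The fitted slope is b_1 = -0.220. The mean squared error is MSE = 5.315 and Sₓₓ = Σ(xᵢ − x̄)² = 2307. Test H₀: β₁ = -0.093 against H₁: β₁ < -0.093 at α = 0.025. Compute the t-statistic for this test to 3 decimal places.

t = -2.646

SE(b_1) = √(MSE/Sₓₓ) = √(5.315/2307) = 0.0479985.
t = (-0.220 − (-0.093)) / 0.0479985 = -2.646.
df = n − 2 = 458.
One-sided p ≈ 0.0042, which is < 0.025, so reject H₀.
There is evidence that the true slope on driver age is below -0.093 $1000s per unit.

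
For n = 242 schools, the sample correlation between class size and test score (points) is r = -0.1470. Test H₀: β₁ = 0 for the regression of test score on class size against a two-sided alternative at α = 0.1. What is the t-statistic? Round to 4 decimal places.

t = -2.3023

t = r·√(n − 2)/√(1 − r²) = -0.1470·√240/√0.978391 = -2.3023.
df = n − 2 = 240.
Two-sided p ≈ 0.0222, which is < 0.1, so reject H₀.
There is evidence of a linear association between class size and test score.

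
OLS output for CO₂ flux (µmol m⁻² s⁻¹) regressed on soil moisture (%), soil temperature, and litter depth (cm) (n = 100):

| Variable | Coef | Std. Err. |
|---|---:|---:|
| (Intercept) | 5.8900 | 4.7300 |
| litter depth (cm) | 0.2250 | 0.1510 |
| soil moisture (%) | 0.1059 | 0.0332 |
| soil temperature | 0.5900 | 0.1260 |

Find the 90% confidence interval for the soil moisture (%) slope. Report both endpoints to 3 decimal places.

(0.051, 0.161)

Read off: b = 0.1059, SE = 0.0332 for soil moisture (%).
df = n − k − 1 = 100 − 3 − 1 = 96.
t* = t_{0.05, 96} = 1.660881.
Margin = t* × SE = 1.660881 × 0.0332 = 0.05514.
CI: 0.1059 ± 0.05514 → (0.051, 0.161).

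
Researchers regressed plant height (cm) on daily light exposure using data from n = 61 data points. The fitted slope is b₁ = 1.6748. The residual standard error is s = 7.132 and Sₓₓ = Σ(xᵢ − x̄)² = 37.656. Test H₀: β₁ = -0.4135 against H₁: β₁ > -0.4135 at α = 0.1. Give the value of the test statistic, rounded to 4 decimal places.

t = 1.7968

SE(b₁) = s/√Sₓₓ = 7.132/√37.656 = 1.16224.
t = (1.6748 − (-0.4135)) / 1.16224 = 1.7968.
df = n − 2 = 59.
One-sided p ≈ 0.0387, which is < 0.1, so reject H₀.
There is evidence that the true slope on daily light exposure exceeds -0.4135 cm per unit.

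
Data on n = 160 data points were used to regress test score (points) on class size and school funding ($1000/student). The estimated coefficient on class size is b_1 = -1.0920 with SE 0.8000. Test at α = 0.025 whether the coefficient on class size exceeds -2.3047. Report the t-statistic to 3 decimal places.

H₀: β₁ = -2.3047 vs H₁: β₁ > -2.3047.
t = (b_1 − β₁⁰)/SE = (-1.0920 − (-2.3047)) / 0.8000 = 1.516.
df = n − k − 1 = 160 − 2 − 1 = 157.
One-sided p ≈ 0.0658, which is ≥ 0.025, so fail to reject H₀.
The data do not give significant evidence that the true slope on class size exceeds -2.3047 points per unit, holding the other predictors fixed.

t = 1.516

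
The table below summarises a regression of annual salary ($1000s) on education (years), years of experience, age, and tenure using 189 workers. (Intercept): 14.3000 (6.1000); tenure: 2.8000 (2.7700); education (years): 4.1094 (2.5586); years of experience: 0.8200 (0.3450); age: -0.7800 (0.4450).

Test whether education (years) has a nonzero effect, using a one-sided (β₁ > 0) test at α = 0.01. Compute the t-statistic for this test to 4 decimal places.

t = 1.6061

Read off: b = 4.1094, SE = 2.5586 for education (years).
H₀: β₁ = 0 vs H₁: β₁ > 0.
t = 4.1094 / 2.5586 = 1.6061.
df = n − k − 1 = 189 − 4 − 1 = 184.
One-sided p ≈ 0.0550, which is ≥ 0.01, so fail to reject H₀.
The data do not give significant evidence that the true slope on education (years) is positive, holding the other predictors fixed.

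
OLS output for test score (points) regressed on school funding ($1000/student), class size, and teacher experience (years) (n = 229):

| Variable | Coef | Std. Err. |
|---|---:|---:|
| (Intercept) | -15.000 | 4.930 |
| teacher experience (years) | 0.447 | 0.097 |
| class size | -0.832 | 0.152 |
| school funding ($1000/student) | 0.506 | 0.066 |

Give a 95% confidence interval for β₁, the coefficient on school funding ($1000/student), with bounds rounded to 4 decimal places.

Read off: b = 0.506, SE = 0.066 for school funding ($1000/student).
df = n − k − 1 = 229 − 3 − 1 = 225.
t* = t_{0.025, 225} = 1.970563.
Margin = t* × SE = 1.970563 × 0.066 = 0.130057.
CI: 0.506 ± 0.130057 → (0.3759, 0.6361).

(0.3759, 0.6361)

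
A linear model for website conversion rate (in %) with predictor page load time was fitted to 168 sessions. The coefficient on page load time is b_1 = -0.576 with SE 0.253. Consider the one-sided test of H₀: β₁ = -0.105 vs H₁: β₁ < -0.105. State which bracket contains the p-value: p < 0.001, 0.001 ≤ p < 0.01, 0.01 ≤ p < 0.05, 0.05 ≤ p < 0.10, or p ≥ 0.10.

0.01 ≤ p < 0.05

t = (-0.576 − (-0.105)) / 0.253 = -1.862.
df = n − 2 = 168 − 2 = 166.
One-sided p = P(T_{166} < t) ≈ 0.0322.
So 0.01 ≤ p < 0.05.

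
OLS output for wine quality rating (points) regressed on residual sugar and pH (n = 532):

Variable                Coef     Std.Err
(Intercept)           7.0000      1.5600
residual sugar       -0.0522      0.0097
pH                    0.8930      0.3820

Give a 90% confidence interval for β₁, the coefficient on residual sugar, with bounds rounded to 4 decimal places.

Read off: b = -0.0522, SE = 0.0097 for residual sugar.
df = n − k − 1 = 532 − 2 − 1 = 529.
t* = t_{0.05, 529} = 1.647739.
Margin = t* × SE = 1.647739 × 0.0097 = 0.015983.
CI: -0.0522 ± 0.015983 → (-0.0682, -0.0362).

(-0.0682, -0.0362)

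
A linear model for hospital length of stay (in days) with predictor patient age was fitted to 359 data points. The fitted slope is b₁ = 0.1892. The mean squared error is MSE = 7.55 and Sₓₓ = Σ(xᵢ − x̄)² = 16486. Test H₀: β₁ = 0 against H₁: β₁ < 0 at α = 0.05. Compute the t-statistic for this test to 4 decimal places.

SE(b₁) = √(MSE/Sₓₓ) = √(7.55/16486) = 0.0214001.
t = 0.1892 / 0.0214001 = 8.8411.
df = n − 2 = 357.
One-sided p ≈ 1.0000, which is ≥ 0.05, so fail to reject H₀.
The data do not give significant evidence that the true slope on patient age is negative.

t = 8.8411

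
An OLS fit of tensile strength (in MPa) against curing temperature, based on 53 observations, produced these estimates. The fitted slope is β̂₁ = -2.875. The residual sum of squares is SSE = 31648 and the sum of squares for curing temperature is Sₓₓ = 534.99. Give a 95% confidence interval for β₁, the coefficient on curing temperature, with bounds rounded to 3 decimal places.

MSE = SSE/(n − 2) = 31648/51 = 620.549.
SE(β̂₁) = √(MSE/Sₓₓ) = √(620.549/534.99) = 1.077.
df = n − 2 = 51.
t* = t_{0.025, 51} = 2.007584.
Margin = t* × SE = 2.007584 × 1.077 = 2.16217.
CI: -2.875 ± 2.16217 → (-5.037, -0.713).
With 95% confidence, each one-unit increase in curing temperature is associated with a change of between -5.037 and -0.713 MPa in tensile strength.

(-5.037, -0.713)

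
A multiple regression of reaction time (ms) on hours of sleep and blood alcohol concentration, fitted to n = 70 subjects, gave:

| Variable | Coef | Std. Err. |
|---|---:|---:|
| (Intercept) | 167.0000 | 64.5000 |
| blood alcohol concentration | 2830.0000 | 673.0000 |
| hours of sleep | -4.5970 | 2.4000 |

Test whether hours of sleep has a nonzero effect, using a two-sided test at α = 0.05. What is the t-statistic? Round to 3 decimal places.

Read off: b = -4.5970, SE = 2.4000 for hours of sleep.
H₀: β₁ = 0 vs H₁: β₁ ≠ 0.
t = -4.5970 / 2.4000 = -1.915.
df = n − k − 1 = 70 − 2 − 1 = 67.
Two-sided p ≈ 0.0597, which is ≥ 0.05, so fail to reject H₀.
The data do not give significant evidence of an association between hours of sleep and reaction time, after adjusting for the other predictors.

t = -1.915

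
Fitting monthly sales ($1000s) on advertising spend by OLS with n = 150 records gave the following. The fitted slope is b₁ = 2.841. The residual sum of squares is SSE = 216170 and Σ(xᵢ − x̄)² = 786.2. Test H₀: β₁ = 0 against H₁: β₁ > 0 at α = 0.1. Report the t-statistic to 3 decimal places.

MSE = SSE/(n − 2) = 216170/148 = 1460.61.
SE(b₁) = √(MSE/Sₓₓ) = √(1460.61/786.2) = 1.36301.
t = 2.841 / 1.36301 = 2.084.
df = n − 2 = 148.
One-sided p ≈ 0.0194, which is < 0.1, so reject H₀.
There is evidence that the true slope on advertising spend is positive.

t = 2.084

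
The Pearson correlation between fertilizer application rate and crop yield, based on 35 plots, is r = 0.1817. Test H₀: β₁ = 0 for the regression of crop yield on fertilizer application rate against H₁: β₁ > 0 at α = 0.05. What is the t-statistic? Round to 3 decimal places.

t = r·√(n − 2)/√(1 − r²) = 0.1817·√33/√0.966985 = 1.061.
df = n − 2 = 33.
One-sided p ≈ 0.1481, which is ≥ 0.05, so fail to reject H₀.
The data do not give significant evidence of a linear association between fertilizer application rate and crop yield.

t = 1.061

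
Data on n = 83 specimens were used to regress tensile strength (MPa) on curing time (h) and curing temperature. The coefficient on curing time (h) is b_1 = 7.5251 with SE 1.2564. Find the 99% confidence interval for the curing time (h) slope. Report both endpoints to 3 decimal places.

(4.210, 10.840)

df = n − k − 1 = 83 − 2 − 1 = 80.
t* = t_{0.005, 80} = 2.638691.
Margin = t* × SE = 2.638691 × 1.2564 = 3.31525.
CI: 7.5251 ± 3.31525 → (4.210, 10.840).
With 99% confidence, each one-unit increase in curing time (h) is associated with a change of between 4.210 and 10.840 MPa in tensile strength, holding the other predictors fixed.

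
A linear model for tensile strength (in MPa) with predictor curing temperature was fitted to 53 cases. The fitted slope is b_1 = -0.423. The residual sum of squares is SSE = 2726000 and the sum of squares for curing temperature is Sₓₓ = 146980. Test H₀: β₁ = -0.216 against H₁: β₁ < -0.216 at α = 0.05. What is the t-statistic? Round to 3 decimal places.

MSE = SSE/(n − 2) = 2726000/51 = 53451.
SE(b_1) = √(MSE/Sₓₓ) = √(53451/146980) = 0.603044.
t = (-0.423 − (-0.216)) / 0.603044 = -0.343.
df = n − 2 = 51.
One-sided p ≈ 0.3664, which is ≥ 0.05, so fail to reject H₀.
The data do not give significant evidence that the true slope on curing temperature is below -0.216 MPa per unit.

t = -0.343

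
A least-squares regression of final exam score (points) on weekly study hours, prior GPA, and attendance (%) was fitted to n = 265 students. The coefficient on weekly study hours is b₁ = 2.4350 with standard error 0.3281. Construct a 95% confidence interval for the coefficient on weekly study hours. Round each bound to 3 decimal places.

df = n − k − 1 = 265 − 3 − 1 = 261.
t* = t_{0.025, 261} = 1.969095.
Margin = t* × SE = 1.969095 × 0.3281 = 0.64606.
CI: 2.4350 ± 0.64606 → (1.789, 3.081).
With 95% confidence, each one-unit increase in weekly study hours is associated with a change of between 1.789 and 3.081 points in final exam score, holding the other predictors fixed.

(1.789, 3.081)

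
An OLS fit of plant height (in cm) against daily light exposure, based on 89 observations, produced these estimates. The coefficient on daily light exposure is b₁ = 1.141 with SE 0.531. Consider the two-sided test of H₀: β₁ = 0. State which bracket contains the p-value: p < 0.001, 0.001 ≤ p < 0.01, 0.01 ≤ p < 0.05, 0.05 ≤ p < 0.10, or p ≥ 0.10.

0.01 ≤ p < 0.05

t = 1.141 / 0.531 = 2.149.
df = n − 2 = 89 − 2 = 87.
Two-sided p = 2·P(T_{87} > |t|) ≈ 0.0344.
So 0.01 ≤ p < 0.05.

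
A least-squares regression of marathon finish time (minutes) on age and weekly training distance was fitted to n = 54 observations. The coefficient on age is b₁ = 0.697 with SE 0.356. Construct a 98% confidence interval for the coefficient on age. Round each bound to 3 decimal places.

df = n − k − 1 = 54 − 2 − 1 = 51.
t* = t_{0.01, 51} = 2.401718.
Margin = t* × SE = 2.401718 × 0.356 = 0.85501.
CI: 0.697 ± 0.85501 → (-0.158, 1.552).
With 98% confidence, each one-unit increase in age is associated with a change of between -0.158 and 1.552 minutes in marathon finish time, holding the other predictors fixed.

(-0.158, 1.552)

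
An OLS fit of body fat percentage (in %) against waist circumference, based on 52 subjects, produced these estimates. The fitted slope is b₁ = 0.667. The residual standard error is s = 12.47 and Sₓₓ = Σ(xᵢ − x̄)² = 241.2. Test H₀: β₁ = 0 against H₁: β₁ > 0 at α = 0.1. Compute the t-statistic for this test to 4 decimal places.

t = 0.8307

SE(b₁) = s/√Sₓₓ = 12.47/√241.2 = 0.80293.
t = 0.667 / 0.80293 = 0.8307.
df = n − 2 = 50.
One-sided p ≈ 0.2050, which is ≥ 0.1, so fail to reject H₀.
The data do not give significant evidence that the true slope on waist circumference is positive.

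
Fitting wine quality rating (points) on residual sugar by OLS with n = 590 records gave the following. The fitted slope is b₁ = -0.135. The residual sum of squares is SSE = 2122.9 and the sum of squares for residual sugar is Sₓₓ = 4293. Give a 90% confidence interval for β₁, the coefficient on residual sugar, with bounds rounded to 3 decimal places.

MSE = SSE/(n − 2) = 2122.9/588 = 3.61037.
SE(b₁) = √(MSE/Sₓₓ) = √(3.61037/4293) = 0.0289998.
df = n − 2 = 588.
t* = t_{0.05, 588} = 1.647449.
Margin = t* × SE = 1.647449 × 0.0289998 = 0.04778.
CI: -0.135 ± 0.04778 → (-0.183, -0.087).
With 90% confidence, each one-unit increase in residual sugar is associated with a change of between -0.183 and -0.087 points in wine quality rating.

(-0.183, -0.087)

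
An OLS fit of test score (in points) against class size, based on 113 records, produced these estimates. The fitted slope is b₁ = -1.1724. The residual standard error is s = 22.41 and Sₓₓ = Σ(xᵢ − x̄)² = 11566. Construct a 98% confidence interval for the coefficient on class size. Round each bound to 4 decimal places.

(-1.6643, -0.6805)

SE(b₁) = s/√Sₓₓ = 22.41/√11566 = 0.208377.
df = n − 2 = 111.
t* = t_{0.01, 111} = 2.360412.
Margin = t* × SE = 2.360412 × 0.208377 = 0.491856.
CI: -1.1724 ± 0.491856 → (-1.6643, -0.6805).
With 98% confidence, each one-unit increase in class size is associated with a change of between -1.6643 and -0.6805 points in test score.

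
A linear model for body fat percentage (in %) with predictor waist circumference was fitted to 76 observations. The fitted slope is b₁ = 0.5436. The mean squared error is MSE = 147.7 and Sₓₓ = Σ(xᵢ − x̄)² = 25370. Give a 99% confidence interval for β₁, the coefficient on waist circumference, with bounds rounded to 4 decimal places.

SE(b₁) = √(MSE/Sₓₓ) = √(147.7/25370) = 0.076301.
df = n − 2 = 74.
t* = t_{0.005, 74} = 2.643913.
Margin = t* × SE = 2.643913 × 0.076301 = 0.201733.
CI: 0.5436 ± 0.201733 → (0.3419, 0.7453).
With 99% confidence, each one-unit increase in waist circumference is associated with a change of between 0.3419 and 0.7453 % in body fat percentage.

(0.3419, 0.7453)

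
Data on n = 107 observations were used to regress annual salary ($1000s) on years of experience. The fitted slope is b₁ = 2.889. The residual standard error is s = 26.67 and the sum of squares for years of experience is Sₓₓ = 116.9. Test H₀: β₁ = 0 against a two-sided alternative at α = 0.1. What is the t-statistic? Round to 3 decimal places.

t = 1.171

SE(b₁) = s/√Sₓₓ = 26.67/√116.9 = 2.4667.
t = 2.889 / 2.4667 = 1.171.
df = n − 2 = 105.
Two-sided p ≈ 0.2442, which is ≥ 0.1, so fail to reject H₀.
The data do not give significant evidence of an association between years of experience and annual salary.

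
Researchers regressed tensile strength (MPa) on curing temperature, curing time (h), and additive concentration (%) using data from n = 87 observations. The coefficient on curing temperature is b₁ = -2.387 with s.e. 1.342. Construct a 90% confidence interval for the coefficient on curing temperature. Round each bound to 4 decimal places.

(-4.6193, -0.1547)

df = n − k − 1 = 87 − 3 − 1 = 83.
t* = t_{0.05, 83} = 1.66342.
Margin = t* × SE = 1.66342 × 1.342 = 2.232310.
CI: -2.387 ± 2.232310 → (-4.6193, -0.1547).
With 90% confidence, each one-unit increase in curing temperature is associated with a change of between -4.6193 and -0.1547 MPa in tensile strength, holding the other predictors fixed.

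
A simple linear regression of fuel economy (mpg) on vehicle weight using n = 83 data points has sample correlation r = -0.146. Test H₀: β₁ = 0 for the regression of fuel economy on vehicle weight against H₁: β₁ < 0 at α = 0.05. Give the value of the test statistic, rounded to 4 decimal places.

t = r·√(n − 2)/√(1 − r²) = -0.146·√81/√0.978684 = -1.3282.
df = n − 2 = 81.
One-sided p ≈ 0.0939, which is ≥ 0.05, so fail to reject H₀.
The data do not give significant evidence of a linear association between vehicle weight and fuel economy.

t = -1.3282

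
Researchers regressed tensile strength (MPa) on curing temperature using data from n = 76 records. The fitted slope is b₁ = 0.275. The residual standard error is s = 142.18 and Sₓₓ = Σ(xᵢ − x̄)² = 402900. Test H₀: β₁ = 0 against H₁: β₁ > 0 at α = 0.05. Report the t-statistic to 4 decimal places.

SE(b₁) = s/√Sₓₓ = 142.18/√402900 = 0.223996.
t = 0.275 / 0.223996 = 1.2277.
df = n − 2 = 74.
One-sided p ≈ 0.1117, which is ≥ 0.05, so fail to reject H₀.
The data do not give significant evidence that the true slope on curing temperature is positive.

t = 1.2277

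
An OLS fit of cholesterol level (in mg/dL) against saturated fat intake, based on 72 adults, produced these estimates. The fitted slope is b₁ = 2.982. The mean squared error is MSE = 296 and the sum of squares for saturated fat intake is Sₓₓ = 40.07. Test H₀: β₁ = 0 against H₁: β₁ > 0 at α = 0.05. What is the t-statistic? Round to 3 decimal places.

SE(b₁) = √(MSE/Sₓₓ) = √(296/40.07) = 2.71792.
t = 2.982 / 2.71792 = 1.097.
df = n − 2 = 70.
One-sided p ≈ 0.1382, which is ≥ 0.05, so fail to reject H₀.
The data do not give significant evidence that the true slope on saturated fat intake is positive.

t = 1.097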